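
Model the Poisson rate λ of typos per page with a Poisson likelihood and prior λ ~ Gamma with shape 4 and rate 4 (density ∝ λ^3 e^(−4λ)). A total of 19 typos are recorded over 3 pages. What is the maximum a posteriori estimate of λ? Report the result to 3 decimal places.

λ̂_MAP = 3.143

Σxᵢ = 19, n = 3.
Posterior ∝ λ^3e^(−4λ) · λ^19e^(−3λ) = λ^22e^(−7λ), i.e. Gamma(shape=23, rate=7).
The mode of a Gamma(a, b) with a ≥ 1 (shape–rate) is (a−1)/b = 22/7 ≈ 3.143.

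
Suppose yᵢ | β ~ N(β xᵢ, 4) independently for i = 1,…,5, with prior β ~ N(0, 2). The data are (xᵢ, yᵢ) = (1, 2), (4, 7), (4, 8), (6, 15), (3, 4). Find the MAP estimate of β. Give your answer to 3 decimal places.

log p(β | y) = −Σ(yᵢ − βxᵢ)²/(2·4) − β²/(2·2) + const.
Setting the derivative to zero: Σxᵢ(yᵢ − βxᵢ)/4 − β/2 = 0, so β = Σxᵢyᵢ / (Σxᵢ² + σ²/τ²).
Σxᵢyᵢ = 1·2 + 4·7 + 4·8 + 6·15 + 3·4 = 164; Σxᵢ² = 78; σ²/τ² = 2.
β̂_MAP = 164 / (78 + 2) = 164/80 ≈ 2.050.

β̂_MAP = 2.050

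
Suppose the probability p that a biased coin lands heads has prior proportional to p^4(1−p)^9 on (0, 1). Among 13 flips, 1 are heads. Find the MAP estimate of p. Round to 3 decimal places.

The prior density ∝ p^4(1−p)^9 is the kernel of Beta(5, 10).
Data: 1 success in 13 trials. The binomial likelihood contributes p(1−p)^12, so the posterior is Beta(5+1, 10+12) = Beta(6, 22).
For Beta(a, b) with a, b > 1 the mode is (a−1)/(a+b−2) = 5/26 ≈ 0.192.

p̂_MAP = 0.192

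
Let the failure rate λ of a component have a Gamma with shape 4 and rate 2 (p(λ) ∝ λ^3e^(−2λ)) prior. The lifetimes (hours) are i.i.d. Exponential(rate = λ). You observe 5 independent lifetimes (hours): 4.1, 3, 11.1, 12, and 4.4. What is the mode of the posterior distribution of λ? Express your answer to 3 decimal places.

λ̂_MAP = 0.219

The Exponential(rate=λ) likelihood is ∝ λ^n e^(−λΣtᵢ). Here n = 5 and Σtᵢ = 4.1 + 3 + 11.1 + 12 + 4.4 = 34.6.
Posterior ∝ λ^3e^(−2λ) · λ^5e^(−34.6λ) = λ^8e^(−36.6λ), i.e. Gamma(9, 36.6).
Mode = (a−1)/b = 8/36.6 ≈ 0.219.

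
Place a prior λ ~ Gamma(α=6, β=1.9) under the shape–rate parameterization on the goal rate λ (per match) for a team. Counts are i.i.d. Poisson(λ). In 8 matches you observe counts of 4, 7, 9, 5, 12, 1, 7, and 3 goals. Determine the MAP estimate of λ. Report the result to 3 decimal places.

Σxᵢ = 4+7+9+5+12+1+7+3 = 48, with n = 8.
Posterior ∝ λ^5e^(−1.9λ) · λ^48e^(−8λ) = λ^53e^(−9.9λ), i.e. Gamma(shape=54, rate=9.9).
The mode of a Gamma(a, b) with a ≥ 1 (shape–rate) is (a−1)/b = 53/9.9 ≈ 5.354.

λ̂_MAP = 5.354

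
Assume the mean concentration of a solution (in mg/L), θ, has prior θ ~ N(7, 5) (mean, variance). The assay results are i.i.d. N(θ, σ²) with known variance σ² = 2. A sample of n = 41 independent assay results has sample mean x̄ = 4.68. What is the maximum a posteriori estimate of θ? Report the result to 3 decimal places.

n = 41, x̄ = 4.68.
For a Normal prior and Normal likelihood with known variance, the posterior is Normal; its mode equals its mean, the precision-weighted average.
Prior precision 1/σ₀² = 1/5 = 0.2; data precision n/σ² = 41/2 = 20.5.
θ̂ = (0.2·7 + 20.5·4.68) / (0.2 + 20.5) = 97.34/20.7 = 4867/1035 ≈ 4.702.

θ̂_MAP = 4.702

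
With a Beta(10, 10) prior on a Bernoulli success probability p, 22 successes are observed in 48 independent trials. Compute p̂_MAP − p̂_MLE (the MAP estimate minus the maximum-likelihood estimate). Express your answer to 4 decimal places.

Posterior is Beta(32, 36); MAP = (32−1)/(68−2) = 31/66 ≈ 0.46970.
MLE ignores the prior: p̂_MLE = k/n = 22/48 ≈ 0.45833.
Difference = 31/66 − 22/48 = 1/88 ≈ 0.0114.

MAP − MLE = 0.0114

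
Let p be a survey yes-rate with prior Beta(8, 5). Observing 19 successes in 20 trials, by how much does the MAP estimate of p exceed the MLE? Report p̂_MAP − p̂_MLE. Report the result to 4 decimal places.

MAP − MLE = -0.1113

Posterior is Beta(27, 6); MAP = (27−1)/(33−2) = 26/31 ≈ 0.83871.
MLE ignores the prior: p̂_MLE = k/n = 19/20 ≈ 0.95000.
Difference = 26/31 − 19/20 = -69/620 ≈ -0.1113.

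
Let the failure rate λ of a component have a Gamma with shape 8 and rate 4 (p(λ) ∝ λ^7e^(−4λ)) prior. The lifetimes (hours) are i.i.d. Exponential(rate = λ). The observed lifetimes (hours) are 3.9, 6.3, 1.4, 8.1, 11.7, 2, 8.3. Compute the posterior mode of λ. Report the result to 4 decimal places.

λ̂_MAP = 0.3063

The Exponential(rate=λ) likelihood is ∝ λ^n e^(−λΣtᵢ). Here n = 7 and Σtᵢ = 3.9 + 6.3 + 1.4 + 8.1 + 11.7 + 2 + 8.3 = 41.7.
Posterior ∝ λ^7e^(−4λ) · λ^7e^(−41.7λ) = λ^14e^(−45.7λ), i.e. Gamma(15, 45.7).
Mode = (a−1)/b = 14/45.7 ≈ 0.3063.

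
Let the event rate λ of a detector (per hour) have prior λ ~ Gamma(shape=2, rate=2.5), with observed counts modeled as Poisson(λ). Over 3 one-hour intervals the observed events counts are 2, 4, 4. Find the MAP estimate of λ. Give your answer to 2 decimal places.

λ̂_MAP = 2.00

Σxᵢ = 2+4+4 = 10, with n = 3.
Posterior ∝ λe^(−2.5λ) · λ^10e^(−3λ) = λ^11e^(−5.5λ), i.e. Gamma(shape=12, rate=5.5).
The mode of a Gamma(a, b) with a ≥ 1 (shape–rate) is (a−1)/b = 11/5.5 ≈ 2.00.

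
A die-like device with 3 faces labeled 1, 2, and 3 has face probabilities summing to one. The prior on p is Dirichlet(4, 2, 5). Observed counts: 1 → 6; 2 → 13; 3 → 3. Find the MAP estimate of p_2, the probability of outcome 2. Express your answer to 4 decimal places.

The posterior is Dirichlet(αᵢ + nᵢ) = Dirichlet(10, 15, 8).
For a Dirichlet(a₁,…,a_K) with all aᵢ > 1, the mode has j-th component (aⱼ − 1)/(Σaᵢ − K).
Here Σaᵢ = 33 and K = 3, so p_2 = (15 − 1)/(33 − 3) = 14/30 ≈ 0.4667.

MAP estimate: 0.4667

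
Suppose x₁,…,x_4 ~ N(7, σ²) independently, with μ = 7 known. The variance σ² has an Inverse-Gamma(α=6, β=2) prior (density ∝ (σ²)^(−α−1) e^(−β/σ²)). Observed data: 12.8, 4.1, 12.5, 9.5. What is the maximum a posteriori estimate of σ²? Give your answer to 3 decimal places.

σ̂²_MAP = 4.586

Sum of squared deviations about the known mean: SS = (12.8−7)² + (4.1−7)² + (12.5−7)² + (9.5−7)² = 78.55.
The Normal likelihood contributes (σ²)^(−n/2) exp(−SS/(2σ²)), so the posterior is Inverse-Gamma(α + n/2, β + SS/2) = Inverse-Gamma(8, 41.275).
The mode of Inverse-Gamma(a, b) is b/(a+1) = 41.275/9 ≈ 4.586.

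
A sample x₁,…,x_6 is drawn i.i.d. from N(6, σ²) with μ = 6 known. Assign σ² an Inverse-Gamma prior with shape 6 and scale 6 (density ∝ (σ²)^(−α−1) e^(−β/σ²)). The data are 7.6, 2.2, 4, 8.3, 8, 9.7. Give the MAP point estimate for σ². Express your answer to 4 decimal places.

σ̂²_MAP = 2.7990

Sum of squared deviations about the known mean: SS = (7.6−6)² + (2.2−6)² + (4−6)² + (8.3−6)² + (8−6)² + (9.7−6)² = 43.98.
The Normal likelihood contributes (σ²)^(−n/2) exp(−SS/(2σ²)), so the posterior is Inverse-Gamma(α + n/2, β + SS/2) = Inverse-Gamma(9, 27.99).
The mode of Inverse-Gamma(a, b) is b/(a+1) = 27.99/10 ≈ 2.7990.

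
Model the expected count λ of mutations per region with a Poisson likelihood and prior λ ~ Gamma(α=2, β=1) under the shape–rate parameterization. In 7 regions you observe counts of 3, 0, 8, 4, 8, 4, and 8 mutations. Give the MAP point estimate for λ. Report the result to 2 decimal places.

Σxᵢ = 3+0+8+4+8+4+8 = 35, with n = 7.
Posterior ∝ λe^(−1λ) · λ^35e^(−7λ) = λ^36e^(−8λ), i.e. Gamma(shape=37, rate=8).
The mode of a Gamma(a, b) with a ≥ 1 (shape–rate) is (a−1)/b = 36/8 ≈ 4.50.

λ̂_MAP = 4.50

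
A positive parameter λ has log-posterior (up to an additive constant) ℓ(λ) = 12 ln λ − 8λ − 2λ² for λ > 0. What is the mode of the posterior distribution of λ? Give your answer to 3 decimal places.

ℓ'(λ) = 12/λ − 8 − 4λ. Setting this to zero and multiplying by λ: 4λ² + 8λ − 12 = 0.
λ = (−8 + √(8² + 4·4·12)) / (2·4) = (−8 + √256) / 8 = (−8 + 16)/8 = 1.
ℓ''(λ) = −12/λ² − 4 < 0, confirming a maximum.

λ̂_MAP = 1.000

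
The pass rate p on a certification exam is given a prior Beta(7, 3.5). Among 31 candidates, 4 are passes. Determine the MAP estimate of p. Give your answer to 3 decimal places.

p̂_MAP = 0.253

Prior: Beta(7, 3.5).
Data: 4 successes in 31 trials. The binomial likelihood contributes p^4(1−p)^27, so the posterior is Beta(7+4, 3.5+27) = Beta(11, 30.5).
For Beta(a, b) with a, b > 1 the mode is (a−1)/(a+b−2) = 10/39.5 ≈ 0.253.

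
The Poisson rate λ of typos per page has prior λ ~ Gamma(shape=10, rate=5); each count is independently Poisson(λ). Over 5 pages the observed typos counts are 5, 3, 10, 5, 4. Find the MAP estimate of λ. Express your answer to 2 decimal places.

Σxᵢ = 5+3+10+5+4 = 27, with n = 5.
Posterior ∝ λ^9e^(−5λ) · λ^27e^(−5λ) = λ^36e^(−10λ), i.e. Gamma(shape=37, rate=10).
The mode of a Gamma(a, b) with a ≥ 1 (shape–rate) is (a−1)/b = 36/10 ≈ 3.60.

λ̂_MAP = 3.60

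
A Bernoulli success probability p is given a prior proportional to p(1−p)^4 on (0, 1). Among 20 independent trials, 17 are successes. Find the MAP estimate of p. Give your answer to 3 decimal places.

p̂_MAP = 0.720

The prior density ∝ p(1−p)^4 is the kernel of Beta(2, 5).
Data: 17 successes in 20 trials. The binomial likelihood contributes p^17(1−p)^3, so the posterior is Beta(2+17, 5+3) = Beta(19, 8).
For Beta(a, b) with a, b > 1 the mode is (a−1)/(a+b−2) = 18/25 ≈ 0.720.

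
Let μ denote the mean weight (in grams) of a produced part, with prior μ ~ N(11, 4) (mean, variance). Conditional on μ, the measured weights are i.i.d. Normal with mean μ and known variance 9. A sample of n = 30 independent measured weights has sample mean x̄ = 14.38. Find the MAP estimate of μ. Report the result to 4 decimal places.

n = 30, x̄ = 14.38.
For a Normal prior and Normal likelihood with known variance, the posterior is Normal; its mode equals its mean, the precision-weighted average.
Prior precision 1/σ₀² = 1/4 = 0.25; data precision n/σ² = 30/9 = 10/3.
μ̂ = (0.25·11 + (10/3)·14.38) / (0.25 + 10/3) = (3041/60)/(43/12) = 3041/215 ≈ 14.1442.

μ̂_MAP = 14.1442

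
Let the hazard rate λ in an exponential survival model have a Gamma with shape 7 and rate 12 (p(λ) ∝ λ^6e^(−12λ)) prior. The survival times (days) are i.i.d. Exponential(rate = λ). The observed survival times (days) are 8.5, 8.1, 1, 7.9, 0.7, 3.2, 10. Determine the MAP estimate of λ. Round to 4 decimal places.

λ̂_MAP = 0.2529

The Exponential(rate=λ) likelihood is ∝ λ^n e^(−λΣtᵢ). Here n = 7 and Σtᵢ = 8.5 + 8.1 + 1 + 7.9 + 0.7 + 3.2 + 10 = 39.4.
Posterior ∝ λ^6e^(−12λ) · λ^7e^(−39.4λ) = λ^13e^(−51.4λ), i.e. Gamma(14, 51.4).
Mode = (a−1)/b = 13/51.4 ≈ 0.2529.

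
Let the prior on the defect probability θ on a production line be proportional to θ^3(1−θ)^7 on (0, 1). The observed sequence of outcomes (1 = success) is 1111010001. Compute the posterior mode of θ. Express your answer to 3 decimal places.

The prior density ∝ θ^3(1−θ)^7 is the kernel of Beta(4, 8).
Data: 6 successes in 10 trials (from the sequence). The binomial likelihood contributes θ^6(1−θ)^4, so the posterior is Beta(4+6, 8+4) = Beta(10, 12).
For Beta(a, b) with a, b > 1 the mode is (a−1)/(a+b−2) = 9/20 ≈ 0.450.

θ̂_MAP = 0.450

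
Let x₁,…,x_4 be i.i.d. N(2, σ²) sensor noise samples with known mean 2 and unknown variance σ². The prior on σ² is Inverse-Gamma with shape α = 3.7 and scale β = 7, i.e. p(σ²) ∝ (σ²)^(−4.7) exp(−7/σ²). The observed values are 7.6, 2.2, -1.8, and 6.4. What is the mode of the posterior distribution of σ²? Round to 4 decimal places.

σ̂²_MAP = 5.9104

Sum of squared deviations about the known mean: SS = (7.6−2)² + (2.2−2)² + (-1.8−2)² + (6.4−2)² = 65.2.
The Normal likelihood contributes (σ²)^(−n/2) exp(−SS/(2σ²)), so the posterior is Inverse-Gamma(α + n/2, β + SS/2) = Inverse-Gamma(5.7, 39.6).
The mode of Inverse-Gamma(a, b) is b/(a+1) = 39.6/6.7 ≈ 5.9104.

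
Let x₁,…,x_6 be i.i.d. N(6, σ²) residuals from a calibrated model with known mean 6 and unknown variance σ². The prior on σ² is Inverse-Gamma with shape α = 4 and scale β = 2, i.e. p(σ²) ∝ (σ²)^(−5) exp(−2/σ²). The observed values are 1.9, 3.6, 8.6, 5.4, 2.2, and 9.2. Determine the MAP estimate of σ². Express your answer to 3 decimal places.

Sum of squared deviations about the known mean: SS = (1.9−6)² + (3.6−6)² + (8.6−6)² + (5.4−6)² + (2.2−6)² + (9.2−6)² = 54.37.
The Normal likelihood contributes (σ²)^(−n/2) exp(−SS/(2σ²)), so the posterior is Inverse-Gamma(α + n/2, β + SS/2) = Inverse-Gamma(7, 29.185).
The mode of Inverse-Gamma(a, b) is b/(a+1) = 29.185/8 ≈ 3.648.

σ̂²_MAP = 3.648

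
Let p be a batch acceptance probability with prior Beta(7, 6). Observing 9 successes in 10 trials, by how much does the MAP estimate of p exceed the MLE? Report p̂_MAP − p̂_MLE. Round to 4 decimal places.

MAP − MLE = -0.1857

Posterior is Beta(16, 7); MAP = (16−1)/(23−2) = 15/21 ≈ 0.71429.
MLE ignores the prior: p̂_MLE = k/n = 9/10 ≈ 0.90000.
Difference = 15/21 − 9/10 = -13/70 ≈ -0.1857.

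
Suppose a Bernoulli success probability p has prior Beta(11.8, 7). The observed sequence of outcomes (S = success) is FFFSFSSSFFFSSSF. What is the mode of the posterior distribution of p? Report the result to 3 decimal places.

p̂_MAP = 0.560

Prior: Beta(11.8, 7).
Data: 7 successes in 15 trials (from the sequence). The binomial likelihood contributes p^7(1−p)^8, so the posterior is Beta(11.8+7, 7+8) = Beta(18.8, 15).
For Beta(a, b) with a, b > 1 the mode is (a−1)/(a+b−2) = 17.8/31.8 ≈ 0.560.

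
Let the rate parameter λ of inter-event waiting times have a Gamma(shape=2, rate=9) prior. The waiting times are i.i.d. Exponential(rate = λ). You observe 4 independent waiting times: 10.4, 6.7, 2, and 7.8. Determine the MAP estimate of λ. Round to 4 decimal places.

λ̂_MAP = 0.1393

The Exponential(rate=λ) likelihood is ∝ λ^n e^(−λΣtᵢ). Here n = 4 and Σtᵢ = 10.4 + 6.7 + 2 + 7.8 = 26.9.
Posterior ∝ λe^(−9λ) · λ^4e^(−26.9λ) = λ^5e^(−35.9λ), i.e. Gamma(6, 35.9).
Mode = (a−1)/b = 5/35.9 ≈ 0.1393.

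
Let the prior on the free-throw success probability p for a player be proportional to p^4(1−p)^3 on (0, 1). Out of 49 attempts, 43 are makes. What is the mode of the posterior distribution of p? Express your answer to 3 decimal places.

p̂_MAP = 0.839

The prior density ∝ p^4(1−p)^3 is the kernel of Beta(5, 4).
Data: 43 successes in 49 trials. The binomial likelihood contributes p^43(1−p)^6, so the posterior is Beta(5+43, 4+6) = Beta(48, 10).
For Beta(a, b) with a, b > 1 the mode is (a−1)/(a+b−2) = 47/56 ≈ 0.839.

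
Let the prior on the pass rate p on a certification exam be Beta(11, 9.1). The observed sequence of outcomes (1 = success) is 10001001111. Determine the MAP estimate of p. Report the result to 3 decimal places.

Prior: Beta(11, 9.1).
Data: 6 successes in 11 trials (from the sequence). The binomial likelihood contributes p^6(1−p)^5, so the posterior is Beta(11+6, 9.1+5) = Beta(17, 14.1).
For Beta(a, b) with a, b > 1 the mode is (a−1)/(a+b−2) = 16/29.1 ≈ 0.550.

p̂_MAP = 0.550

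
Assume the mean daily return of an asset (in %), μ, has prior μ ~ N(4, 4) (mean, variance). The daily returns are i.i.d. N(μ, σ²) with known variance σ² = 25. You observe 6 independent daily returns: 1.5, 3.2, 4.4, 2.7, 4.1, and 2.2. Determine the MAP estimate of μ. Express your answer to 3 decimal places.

μ̂_MAP = 3.518

n = 6; x̄ = (1.5 + 3.2 + 4.4 + 2.7 + 4.1 + 2.2)/6 = 18.1/6 = 181/60 ≈ 3.0167.
For a Normal prior and Normal likelihood with known variance, the posterior is Normal; its mode equals its mean, the precision-weighted average.
Prior precision 1/σ₀² = 1/4 = 0.25; data precision n/σ² = 6/25 = 0.24.
μ̂ = (0.25·4 + 0.24·(181/60)) / (0.25 + 0.24) = 1.724/0.49 = 862/245 ≈ 3.518.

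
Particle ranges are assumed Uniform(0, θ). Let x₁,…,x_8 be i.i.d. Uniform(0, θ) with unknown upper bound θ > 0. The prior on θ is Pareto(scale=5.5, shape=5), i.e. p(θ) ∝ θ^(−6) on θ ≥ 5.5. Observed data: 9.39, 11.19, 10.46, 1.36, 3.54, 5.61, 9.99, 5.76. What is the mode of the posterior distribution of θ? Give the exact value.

θ̂_MAP = 11.19

The Uniform(0, θ) likelihood is θ^(−n) for θ ≥ max(xᵢ), zero otherwise. Here max(xᵢ) = 11.19.
Posterior ∝ θ^(−6) · θ^(−8) = θ^(−14) on θ ≥ max(5.5, 11.19) = 11.19.
This density is strictly decreasing in θ, so the posterior mode lies at the lower boundary of the support.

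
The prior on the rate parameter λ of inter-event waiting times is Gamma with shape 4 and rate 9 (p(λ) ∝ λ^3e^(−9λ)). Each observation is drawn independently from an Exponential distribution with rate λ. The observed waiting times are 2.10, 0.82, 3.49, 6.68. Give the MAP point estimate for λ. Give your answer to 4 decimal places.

λ̂_MAP = 0.3169

The Exponential(rate=λ) likelihood is ∝ λ^n e^(−λΣtᵢ). Here n = 4 and Σtᵢ = 2.10 + 0.82 + 3.49 + 6.68 = 13.09.
Posterior ∝ λ^3e^(−9λ) · λ^4e^(−13.09λ) = λ^7e^(−22.09λ), i.e. Gamma(8, 22.09).
Mode = (a−1)/b = 7/22.09 ≈ 0.3169.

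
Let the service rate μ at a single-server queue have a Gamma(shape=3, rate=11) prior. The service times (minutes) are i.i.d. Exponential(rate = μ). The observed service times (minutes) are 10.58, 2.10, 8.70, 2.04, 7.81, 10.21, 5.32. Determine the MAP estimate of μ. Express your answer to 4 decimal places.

μ̂_MAP = 0.1558

The Exponential(rate=μ) likelihood is ∝ μ^n e^(−μΣtᵢ). Here n = 7 and Σtᵢ = 10.58 + 2.10 + 8.70 + 2.04 + 7.81 + 10.21 + 5.32 = 46.76.
Posterior ∝ μ^2e^(−11μ) · μ^7e^(−46.76μ) = μ^9e^(−57.76μ), i.e. Gamma(10, 57.76).
Mode = (a−1)/b = 9/57.76 ≈ 0.1558.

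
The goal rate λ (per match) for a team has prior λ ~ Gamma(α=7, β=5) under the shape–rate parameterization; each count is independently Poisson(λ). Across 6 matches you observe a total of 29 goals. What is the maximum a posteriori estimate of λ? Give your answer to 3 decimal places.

λ̂_MAP = 3.182

Σxᵢ = 29, n = 6.
Posterior ∝ λ^6e^(−5λ) · λ^29e^(−6λ) = λ^35e^(−11λ), i.e. Gamma(shape=36, rate=11).
The mode of a Gamma(a, b) with a ≥ 1 (shape–rate) is (a−1)/b = 35/11 ≈ 3.182.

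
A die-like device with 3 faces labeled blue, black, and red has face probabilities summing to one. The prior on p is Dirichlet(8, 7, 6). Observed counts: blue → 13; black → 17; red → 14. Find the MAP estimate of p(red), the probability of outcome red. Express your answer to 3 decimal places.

MAP estimate of p(red) = 0.306

The posterior is Dirichlet(αᵢ + nᵢ) = Dirichlet(21, 24, 20).
For a Dirichlet(a₁,…,a_K) with all aᵢ > 1, the mode has j-th component (aⱼ − 1)/(Σaᵢ − K).
Here Σaᵢ = 65 and K = 3, so p(red) = (20 − 1)/(65 − 3) = 19/62 ≈ 0.306.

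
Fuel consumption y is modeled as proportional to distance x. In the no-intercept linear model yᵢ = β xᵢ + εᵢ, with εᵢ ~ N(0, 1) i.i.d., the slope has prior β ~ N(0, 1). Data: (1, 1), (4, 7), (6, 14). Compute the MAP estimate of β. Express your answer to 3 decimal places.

log p(β | y) = −Σ(yᵢ − βxᵢ)²/(2·1) − β²/(2·1) + const.
Setting the derivative to zero: Σxᵢ(yᵢ − βxᵢ)/1 − β/1 = 0, so β = Σxᵢyᵢ / (Σxᵢ² + σ²/τ²).
Σxᵢyᵢ = 1·1 + 4·7 + 6·14 = 113; Σxᵢ² = 53; σ²/τ² = 1.
β̂_MAP = 113 / (53 + 1) = 113/54 ≈ 2.093.

β̂_MAP = 2.093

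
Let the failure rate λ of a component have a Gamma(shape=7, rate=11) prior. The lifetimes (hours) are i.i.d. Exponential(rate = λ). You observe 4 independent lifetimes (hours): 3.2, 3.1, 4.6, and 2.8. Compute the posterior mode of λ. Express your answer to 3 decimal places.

λ̂_MAP = 0.405

The Exponential(rate=λ) likelihood is ∝ λ^n e^(−λΣtᵢ). Here n = 4 and Σtᵢ = 3.2 + 3.1 + 4.6 + 2.8 = 13.7.
Posterior ∝ λ^6e^(−11λ) · λ^4e^(−13.7λ) = λ^10e^(−24.7λ), i.e. Gamma(11, 24.7).
Mode = (a−1)/b = 10/24.7 ≈ 0.405.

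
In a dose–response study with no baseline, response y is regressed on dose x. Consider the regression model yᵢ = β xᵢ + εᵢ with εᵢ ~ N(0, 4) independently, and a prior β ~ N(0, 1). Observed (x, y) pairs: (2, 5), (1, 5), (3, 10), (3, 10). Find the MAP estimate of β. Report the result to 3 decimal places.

log p(β | y) = −Σ(yᵢ − βxᵢ)²/(2·4) − β²/(2·1) + const.
Setting the derivative to zero: Σxᵢ(yᵢ − βxᵢ)/4 − β/1 = 0, so β = Σxᵢyᵢ / (Σxᵢ² + σ²/τ²).
Σxᵢyᵢ = 2·5 + 1·5 + 3·10 + 3·10 = 75; Σxᵢ² = 23; σ²/τ² = 4.
β̂_MAP = 75 / (23 + 4) = 75/27 ≈ 2.778.

β̂_MAP = 2.778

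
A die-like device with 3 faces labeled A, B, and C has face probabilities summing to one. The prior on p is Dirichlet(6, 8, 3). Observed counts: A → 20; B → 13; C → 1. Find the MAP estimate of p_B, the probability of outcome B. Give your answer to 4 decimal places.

MAP estimate of p_B = 0.4167

The posterior is Dirichlet(αᵢ + nᵢ) = Dirichlet(26, 21, 4).
For a Dirichlet(a₁,…,a_K) with all aᵢ > 1, the mode has j-th component (aⱼ − 1)/(Σaᵢ − K).
Here Σaᵢ = 51 and K = 3, so p_B = (21 − 1)/(51 − 3) = 20/48 ≈ 0.4167.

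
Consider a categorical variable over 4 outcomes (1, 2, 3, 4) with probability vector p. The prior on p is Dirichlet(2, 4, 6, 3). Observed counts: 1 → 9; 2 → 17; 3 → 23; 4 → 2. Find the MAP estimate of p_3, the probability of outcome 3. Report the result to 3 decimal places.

MAP estimate: 0.452

The posterior is Dirichlet(αᵢ + nᵢ) = Dirichlet(11, 21, 29, 5).
For a Dirichlet(a₁,…,a_K) with all aᵢ > 1, the mode has j-th component (aⱼ − 1)/(Σaᵢ − K).
Here Σaᵢ = 66 and K = 4, so p_3 = (29 − 1)/(66 − 4) = 28/62 ≈ 0.452.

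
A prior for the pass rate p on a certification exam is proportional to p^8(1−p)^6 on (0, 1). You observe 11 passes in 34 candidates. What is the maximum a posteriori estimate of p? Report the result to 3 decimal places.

p̂_MAP = 0.396

The prior density ∝ p^8(1−p)^6 is the kernel of Beta(9, 7).
Data: 11 successes in 34 trials. The binomial likelihood contributes p^11(1−p)^23, so the posterior is Beta(9+11, 7+23) = Beta(20, 30).
For Beta(a, b) with a, b > 1 the mode is (a−1)/(a+b−2) = 19/48 ≈ 0.396.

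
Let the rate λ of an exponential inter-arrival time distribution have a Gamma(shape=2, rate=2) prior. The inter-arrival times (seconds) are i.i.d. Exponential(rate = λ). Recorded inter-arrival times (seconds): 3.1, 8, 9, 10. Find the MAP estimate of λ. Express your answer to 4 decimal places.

The Exponential(rate=λ) likelihood is ∝ λ^n e^(−λΣtᵢ). Here n = 4 and Σtᵢ = 3.1 + 8 + 9 + 10 = 30.1.
Posterior ∝ λe^(−2λ) · λ^4e^(−30.1λ) = λ^5e^(−32.1λ), i.e. Gamma(6, 32.1).
Mode = (a−1)/b = 5/32.1 ≈ 0.1558.

λ̂_MAP = 0.1558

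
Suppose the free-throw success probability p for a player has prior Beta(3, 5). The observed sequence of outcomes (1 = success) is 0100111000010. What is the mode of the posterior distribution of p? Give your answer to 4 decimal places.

p̂_MAP = 0.3684

Prior: Beta(3, 5).
Data: 5 successes in 13 trials (from the sequence). The binomial likelihood contributes p^5(1−p)^8, so the posterior is Beta(3+5, 5+8) = Beta(8, 13).
For Beta(a, b) with a, b > 1 the mode is (a−1)/(a+b−2) = 7/19 ≈ 0.3684.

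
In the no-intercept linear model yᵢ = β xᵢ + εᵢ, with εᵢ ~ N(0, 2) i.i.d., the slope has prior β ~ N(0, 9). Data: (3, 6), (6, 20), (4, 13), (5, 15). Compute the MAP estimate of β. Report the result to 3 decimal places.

β̂_MAP = 3.073

log p(β | y) = −Σ(yᵢ − βxᵢ)²/(2·2) − β²/(2·9) + const.
Setting the derivative to zero: Σxᵢ(yᵢ − βxᵢ)/2 − β/9 = 0, so β = Σxᵢyᵢ / (Σxᵢ² + σ²/τ²).
Σxᵢyᵢ = 3·6 + 6·20 + 4·13 + 5·15 = 265; Σxᵢ² = 86; σ²/τ² = 2/9.
β̂_MAP = 265 / (86 + 2/9) = 265/(776/9) = 2385/776 ≈ 3.073.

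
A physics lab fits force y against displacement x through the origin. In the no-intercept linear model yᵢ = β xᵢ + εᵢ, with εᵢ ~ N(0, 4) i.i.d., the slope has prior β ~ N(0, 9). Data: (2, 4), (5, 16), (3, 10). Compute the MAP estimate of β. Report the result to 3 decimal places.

β̂_MAP = 3.069

log p(β | y) = −Σ(yᵢ − βxᵢ)²/(2·4) − β²/(2·9) + const.
Setting the derivative to zero: Σxᵢ(yᵢ − βxᵢ)/4 − β/9 = 0, so β = Σxᵢyᵢ / (Σxᵢ² + σ²/τ²).
Σxᵢyᵢ = 2·4 + 5·16 + 3·10 = 118; Σxᵢ² = 38; σ²/τ² = 4/9.
β̂_MAP = 118 / (38 + 4/9) = 118/(346/9) = 531/173 ≈ 3.069.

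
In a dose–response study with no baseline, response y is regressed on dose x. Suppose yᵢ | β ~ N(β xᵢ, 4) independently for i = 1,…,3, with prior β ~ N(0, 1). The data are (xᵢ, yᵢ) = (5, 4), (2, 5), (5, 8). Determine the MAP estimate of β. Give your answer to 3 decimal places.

log p(β | y) = −Σ(yᵢ − βxᵢ)²/(2·4) − β²/(2·1) + const.
Setting the derivative to zero: Σxᵢ(yᵢ − βxᵢ)/4 − β/1 = 0, so β = Σxᵢyᵢ / (Σxᵢ² + σ²/τ²).
Σxᵢyᵢ = 5·4 + 2·5 + 5·8 = 70; Σxᵢ² = 54; σ²/τ² = 4.
β̂_MAP = 70 / (54 + 4) = 70/58 ≈ 1.207.

β̂_MAP = 1.207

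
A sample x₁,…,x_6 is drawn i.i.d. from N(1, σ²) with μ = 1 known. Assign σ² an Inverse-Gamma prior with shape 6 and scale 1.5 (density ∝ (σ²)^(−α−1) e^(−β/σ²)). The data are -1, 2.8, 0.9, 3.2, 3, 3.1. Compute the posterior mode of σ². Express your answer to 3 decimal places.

σ̂²_MAP = 1.175

Sum of squared deviations about the known mean: SS = (-1−1)² + (2.8−1)² + (0.9−1)² + (3.2−1)² + (3−1)² + (3.1−1)² = 20.5.
The Normal likelihood contributes (σ²)^(−n/2) exp(−SS/(2σ²)), so the posterior is Inverse-Gamma(α + n/2, β + SS/2) = Inverse-Gamma(9, 11.75).
The mode of Inverse-Gamma(a, b) is b/(a+1) = 11.75/10 ≈ 1.175.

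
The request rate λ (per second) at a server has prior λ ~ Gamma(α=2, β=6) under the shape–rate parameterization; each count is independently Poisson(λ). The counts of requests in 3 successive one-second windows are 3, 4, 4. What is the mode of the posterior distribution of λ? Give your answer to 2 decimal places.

λ̂_MAP = 1.33

Σxᵢ = 3+4+4 = 11, with n = 3.
Posterior ∝ λe^(−6λ) · λ^11e^(−3λ) = λ^12e^(−9λ), i.e. Gamma(shape=13, rate=9).
The mode of a Gamma(a, b) with a ≥ 1 (shape–rate) is (a−1)/b = 12/9 ≈ 1.33.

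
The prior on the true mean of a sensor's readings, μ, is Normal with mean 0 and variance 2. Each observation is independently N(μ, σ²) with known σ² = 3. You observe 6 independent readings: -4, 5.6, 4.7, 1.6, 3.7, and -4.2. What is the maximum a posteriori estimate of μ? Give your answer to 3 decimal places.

μ̂_MAP = 0.987

n = 6; x̄ = ((-4) + 5.6 + 4.7 + 1.6 + 3.7 + (-4.2))/6 = 7.4/6 = 37/30 ≈ 1.2333.
For a Normal prior and Normal likelihood with known variance, the posterior is Normal; its mode equals its mean, the precision-weighted average.
Prior precision 1/σ₀² = 1/2 = 0.5; data precision n/σ² = 6/3 = 2.
μ̂ = (0.5·0 + 2·(37/30)) / (0.5 + 2) = (37/15)/2.5 = 74/75 ≈ 0.987.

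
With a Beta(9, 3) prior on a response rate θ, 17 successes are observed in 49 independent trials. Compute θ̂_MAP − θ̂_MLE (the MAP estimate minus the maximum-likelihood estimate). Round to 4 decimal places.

MAP − MLE = 0.0768

Posterior is Beta(26, 35); MAP = (26−1)/(61−2) = 25/59 ≈ 0.42373.
MLE ignores the prior: θ̂_MLE = k/n = 17/49 ≈ 0.34694.
Difference = 25/59 − 17/49 = 222/2891 ≈ 0.0768.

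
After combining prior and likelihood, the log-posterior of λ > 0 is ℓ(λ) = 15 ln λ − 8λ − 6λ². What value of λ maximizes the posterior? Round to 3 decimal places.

ℓ'(λ) = 15/λ − 8 − 12λ. Setting this to zero and multiplying by λ: 12λ² + 8λ − 15 = 0.
λ = (−8 + √(8² + 4·12·15)) / (2·12) = (−8 + √784) / 24 = (−8 + 28)/24 = 5/6.
ℓ''(λ) = −15/λ² − 12 < 0, confirming a maximum.

λ̂_MAP = 0.833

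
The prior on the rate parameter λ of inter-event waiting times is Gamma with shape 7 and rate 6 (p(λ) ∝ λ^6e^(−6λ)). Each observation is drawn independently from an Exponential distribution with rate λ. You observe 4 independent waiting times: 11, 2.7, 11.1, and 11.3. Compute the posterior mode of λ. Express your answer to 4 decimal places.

The Exponential(rate=λ) likelihood is ∝ λ^n e^(−λΣtᵢ). Here n = 4 and Σtᵢ = 11 + 2.7 + 11.1 + 11.3 = 36.1.
Posterior ∝ λ^6e^(−6λ) · λ^4e^(−36.1λ) = λ^10e^(−42.1λ), i.e. Gamma(11, 42.1).
Mode = (a−1)/b = 10/42.1 ≈ 0.2375.

λ̂_MAP = 0.2375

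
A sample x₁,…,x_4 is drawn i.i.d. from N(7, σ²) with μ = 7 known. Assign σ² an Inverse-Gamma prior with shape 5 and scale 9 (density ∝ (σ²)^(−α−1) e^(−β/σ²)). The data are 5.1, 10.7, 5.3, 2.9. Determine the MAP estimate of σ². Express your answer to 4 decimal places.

Sum of squared deviations about the known mean: SS = (5.1−7)² + (10.7−7)² + (5.3−7)² + (2.9−7)² = 37.
The Normal likelihood contributes (σ²)^(−n/2) exp(−SS/(2σ²)), so the posterior is Inverse-Gamma(α + n/2, β + SS/2) = Inverse-Gamma(7, 27.5).
The mode of Inverse-Gamma(a, b) is b/(a+1) = 27.5/8 ≈ 3.4375.

σ̂²_MAP = 3.4375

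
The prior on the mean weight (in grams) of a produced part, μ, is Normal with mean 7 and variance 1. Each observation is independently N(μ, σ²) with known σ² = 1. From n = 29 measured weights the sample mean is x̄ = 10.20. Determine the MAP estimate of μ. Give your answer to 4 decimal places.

n = 29, x̄ = 10.20.
For a Normal prior and Normal likelihood with known variance, the posterior is Normal; its mode equals its mean, the precision-weighted average.
Prior precision 1/σ₀² = 1/1 = 1; data precision n/σ² = 29/1 = 29.
μ̂ = (1·7 + 29·10.2) / (1 + 29) = 302.8/30 = 757/75 ≈ 10.0933.

μ̂_MAP = 10.0933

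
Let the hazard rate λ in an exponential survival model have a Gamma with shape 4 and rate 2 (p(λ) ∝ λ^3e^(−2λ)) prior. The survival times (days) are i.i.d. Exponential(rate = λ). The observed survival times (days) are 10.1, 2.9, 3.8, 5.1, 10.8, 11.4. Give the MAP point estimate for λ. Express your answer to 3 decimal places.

The Exponential(rate=λ) likelihood is ∝ λ^n e^(−λΣtᵢ). Here n = 6 and Σtᵢ = 10.1 + 2.9 + 3.8 + 5.1 + 10.8 + 11.4 = 44.1.
Posterior ∝ λ^3e^(−2λ) · λ^6e^(−44.1λ) = λ^9e^(−46.1λ), i.e. Gamma(10, 46.1).
Mode = (a−1)/b = 9/46.1 ≈ 0.195.

λ̂_MAP = 0.195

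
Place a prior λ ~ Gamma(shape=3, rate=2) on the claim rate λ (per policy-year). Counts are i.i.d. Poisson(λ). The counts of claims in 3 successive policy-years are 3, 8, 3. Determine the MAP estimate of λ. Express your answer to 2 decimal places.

Σxᵢ = 3+8+3 = 14, with n = 3.
Posterior ∝ λ^2e^(−2λ) · λ^14e^(−3λ) = λ^16e^(−5λ), i.e. Gamma(shape=17, rate=5).
The mode of a Gamma(a, b) with a ≥ 1 (shape–rate) is (a−1)/b = 16/5 ≈ 3.20.

λ̂_MAP = 3.20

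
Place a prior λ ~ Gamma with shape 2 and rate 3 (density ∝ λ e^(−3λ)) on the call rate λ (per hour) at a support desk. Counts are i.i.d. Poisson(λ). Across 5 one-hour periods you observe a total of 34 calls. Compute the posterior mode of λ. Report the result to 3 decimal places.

λ̂_MAP = 4.375

Σxᵢ = 34, n = 5.
Posterior ∝ λe^(−3λ) · λ^34e^(−5λ) = λ^35e^(−8λ), i.e. Gamma(shape=36, rate=8).
The mode of a Gamma(a, b) with a ≥ 1 (shape–rate) is (a−1)/b = 35/8 ≈ 4.375.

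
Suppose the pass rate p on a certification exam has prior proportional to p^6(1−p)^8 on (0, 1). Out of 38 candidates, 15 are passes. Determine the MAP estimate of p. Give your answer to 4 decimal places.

p̂_MAP = 0.4038

The prior density ∝ p^6(1−p)^8 is the kernel of Beta(7, 9).
Data: 15 successes in 38 trials. The binomial likelihood contributes p^15(1−p)^23, so the posterior is Beta(7+15, 9+23) = Beta(22, 32).
For Beta(a, b) with a, b > 1 the mode is (a−1)/(a+b−2) = 21/52 ≈ 0.4038.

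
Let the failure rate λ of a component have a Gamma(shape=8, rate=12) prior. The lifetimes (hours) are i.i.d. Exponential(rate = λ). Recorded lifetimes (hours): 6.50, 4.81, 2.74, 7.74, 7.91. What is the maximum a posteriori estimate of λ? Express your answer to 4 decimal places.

The Exponential(rate=λ) likelihood is ∝ λ^n e^(−λΣtᵢ). Here n = 5 and Σtᵢ = 6.50 + 4.81 + 2.74 + 7.74 + 7.91 = 29.70.
Posterior ∝ λ^7e^(−12λ) · λ^5e^(−29.70λ) = λ^12e^(−41.70λ), i.e. Gamma(13, 41.70).
Mode = (a−1)/b = 12/41.70 ≈ 0.2878.

λ̂_MAP = 0.2878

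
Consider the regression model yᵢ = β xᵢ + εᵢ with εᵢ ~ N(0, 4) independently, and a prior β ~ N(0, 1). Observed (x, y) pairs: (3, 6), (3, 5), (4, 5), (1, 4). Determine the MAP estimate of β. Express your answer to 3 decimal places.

log p(β | y) = −Σ(yᵢ − βxᵢ)²/(2·4) − β²/(2·1) + const.
Setting the derivative to zero: Σxᵢ(yᵢ − βxᵢ)/4 − β/1 = 0, so β = Σxᵢyᵢ / (Σxᵢ² + σ²/τ²).
Σxᵢyᵢ = 3·6 + 3·5 + 4·5 + 1·4 = 57; Σxᵢ² = 35; σ²/τ² = 4.
β̂_MAP = 57 / (35 + 4) = 57/39 ≈ 1.462.

β̂_MAP = 1.462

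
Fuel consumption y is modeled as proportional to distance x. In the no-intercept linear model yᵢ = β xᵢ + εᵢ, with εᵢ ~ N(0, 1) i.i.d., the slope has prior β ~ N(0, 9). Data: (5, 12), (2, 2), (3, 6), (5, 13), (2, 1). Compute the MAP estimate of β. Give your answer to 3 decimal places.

log p(β | y) = −Σ(yᵢ − βxᵢ)²/(2·1) − β²/(2·9) + const.
Setting the derivative to zero: Σxᵢ(yᵢ − βxᵢ)/1 − β/9 = 0, so β = Σxᵢyᵢ / (Σxᵢ² + σ²/τ²).
Σxᵢyᵢ = 5·12 + 2·2 + 3·6 + 5·13 + 2·1 = 149; Σxᵢ² = 67; σ²/τ² = 1/9.
β̂_MAP = 149 / (67 + 1/9) = 149/(604/9) = 1341/604 ≈ 2.220.

β̂_MAP = 2.220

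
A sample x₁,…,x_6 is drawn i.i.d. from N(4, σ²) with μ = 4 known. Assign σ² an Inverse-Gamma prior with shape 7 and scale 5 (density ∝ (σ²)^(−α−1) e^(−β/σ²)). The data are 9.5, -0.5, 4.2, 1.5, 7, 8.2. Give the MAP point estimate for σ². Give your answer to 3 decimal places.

σ̂²_MAP = 4.247

Sum of squared deviations about the known mean: SS = (9.5−4)² + (-0.5−4)² + (4.2−4)² + (1.5−4)² + (7−4)² + (8.2−4)² = 83.43.
The Normal likelihood contributes (σ²)^(−n/2) exp(−SS/(2σ²)), so the posterior is Inverse-Gamma(α + n/2, β + SS/2) = Inverse-Gamma(10, 46.715).
The mode of Inverse-Gamma(a, b) is b/(a+1) = 46.715/11 ≈ 4.247.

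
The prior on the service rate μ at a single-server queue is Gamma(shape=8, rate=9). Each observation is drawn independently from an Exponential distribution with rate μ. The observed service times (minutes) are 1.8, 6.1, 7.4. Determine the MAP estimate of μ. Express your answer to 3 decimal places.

The Exponential(rate=μ) likelihood is ∝ μ^n e^(−μΣtᵢ). Here n = 3 and Σtᵢ = 1.8 + 6.1 + 7.4 = 15.3.
Posterior ∝ μ^7e^(−9μ) · μ^3e^(−15.3μ) = μ^10e^(−24.3μ), i.e. Gamma(11, 24.3).
Mode = (a−1)/b = 10/24.3 ≈ 0.412.

μ̂_MAP = 0.412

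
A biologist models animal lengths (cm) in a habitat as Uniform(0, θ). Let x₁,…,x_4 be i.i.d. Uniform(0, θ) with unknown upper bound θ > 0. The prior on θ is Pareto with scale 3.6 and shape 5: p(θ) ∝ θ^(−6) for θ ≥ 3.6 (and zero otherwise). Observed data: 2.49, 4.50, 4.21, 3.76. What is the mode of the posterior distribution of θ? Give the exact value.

θ̂_MAP = 4.50

The Uniform(0, θ) likelihood is θ^(−n) for θ ≥ max(xᵢ), zero otherwise. Here max(xᵢ) = 4.50.
Posterior ∝ θ^(−6) · θ^(−4) = θ^(−10) on θ ≥ max(3.6, 4.50) = 4.50.
This density is strictly decreasing in θ, so the posterior mode lies at the lower boundary of the support.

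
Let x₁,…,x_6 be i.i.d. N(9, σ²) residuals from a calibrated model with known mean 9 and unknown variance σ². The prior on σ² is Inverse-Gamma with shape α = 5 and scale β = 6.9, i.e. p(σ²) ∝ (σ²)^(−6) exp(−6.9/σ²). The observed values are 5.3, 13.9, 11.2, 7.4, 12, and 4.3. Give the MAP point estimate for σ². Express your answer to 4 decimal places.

σ̂²_MAP = 4.9994

Sum of squared deviations about the known mean: SS = (5.3−9)² + (13.9−9)² + (11.2−9)² + (7.4−9)² + (12−9)² + (4.3−9)² = 76.19.
The Normal likelihood contributes (σ²)^(−n/2) exp(−SS/(2σ²)), so the posterior is Inverse-Gamma(α + n/2, β + SS/2) = Inverse-Gamma(8, 44.995).
The mode of Inverse-Gamma(a, b) is b/(a+1) = 44.995/9 ≈ 4.9994.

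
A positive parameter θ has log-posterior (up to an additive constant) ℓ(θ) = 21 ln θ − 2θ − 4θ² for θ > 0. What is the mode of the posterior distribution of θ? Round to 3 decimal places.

ℓ'(θ) = 21/θ − 2 − 8θ. Setting this to zero and multiplying by θ: 8θ² + 2θ − 21 = 0.
θ = (−2 + √(2² + 4·8·21)) / (2·8) = (−2 + √676) / 16 = (−2 + 26)/16 = 3/2.
ℓ''(θ) = −21/θ² − 8 < 0, confirming a maximum.

θ̂_MAP = 1.500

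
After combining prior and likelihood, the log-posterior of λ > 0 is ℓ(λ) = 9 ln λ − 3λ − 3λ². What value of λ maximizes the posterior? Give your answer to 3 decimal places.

ℓ'(λ) = 9/λ − 3 − 6λ. Setting this to zero and multiplying by λ: 6λ² + 3λ − 9 = 0.
λ = (−3 + √(3² + 4·6·9)) / (2·6) = (−3 + √225) / 12 = (−3 + 15)/12 = 1.
ℓ''(λ) = −9/λ² − 6 < 0, confirming a maximum.

λ̂_MAP = 1.000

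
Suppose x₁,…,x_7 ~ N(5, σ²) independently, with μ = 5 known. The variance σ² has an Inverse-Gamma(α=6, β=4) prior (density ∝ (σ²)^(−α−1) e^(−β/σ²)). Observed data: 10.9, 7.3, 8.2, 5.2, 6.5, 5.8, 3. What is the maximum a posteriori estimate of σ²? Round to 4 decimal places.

σ̂²_MAP = 3.1081

Sum of squared deviations about the known mean: SS = (10.9−5)² + (7.3−5)² + (8.2−5)² + (5.2−5)² + (6.5−5)² + (5.8−5)² + (3−5)² = 57.27.
The Normal likelihood contributes (σ²)^(−n/2) exp(−SS/(2σ²)), so the posterior is Inverse-Gamma(α + n/2, β + SS/2) = Inverse-Gamma(9.5, 32.635).
The mode of Inverse-Gamma(a, b) is b/(a+1) = 32.635/10.5 ≈ 3.1081.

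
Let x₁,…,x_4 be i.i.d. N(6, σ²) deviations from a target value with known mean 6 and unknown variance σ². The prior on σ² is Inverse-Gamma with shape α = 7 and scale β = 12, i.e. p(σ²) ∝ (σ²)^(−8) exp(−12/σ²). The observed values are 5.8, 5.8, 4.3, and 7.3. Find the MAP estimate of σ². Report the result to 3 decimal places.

Sum of squared deviations about the known mean: SS = (5.8−6)² + (5.8−6)² + (4.3−6)² + (7.3−6)² = 4.66.
The Normal likelihood contributes (σ²)^(−n/2) exp(−SS/(2σ²)), so the posterior is Inverse-Gamma(α + n/2, β + SS/2) = Inverse-Gamma(9, 14.33).
The mode of Inverse-Gamma(a, b) is b/(a+1) = 14.33/10 ≈ 1.433.

σ̂²_MAP = 1.433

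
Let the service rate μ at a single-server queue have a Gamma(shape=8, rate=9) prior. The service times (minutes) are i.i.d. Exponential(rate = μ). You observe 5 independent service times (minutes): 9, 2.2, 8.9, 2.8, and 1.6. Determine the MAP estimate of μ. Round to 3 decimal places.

μ̂_MAP = 0.358

The Exponential(rate=μ) likelihood is ∝ μ^n e^(−μΣtᵢ). Here n = 5 and Σtᵢ = 9 + 2.2 + 8.9 + 2.8 + 1.6 = 24.5.
Posterior ∝ μ^7e^(−9μ) · μ^5e^(−24.5μ) = μ^12e^(−33.5μ), i.e. Gamma(13, 33.5).
Mode = (a−1)/b = 12/33.5 ≈ 0.358.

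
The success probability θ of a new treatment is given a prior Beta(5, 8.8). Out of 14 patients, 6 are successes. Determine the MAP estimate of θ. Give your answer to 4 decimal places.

Prior: Beta(5, 8.8).
Data: 6 successes in 14 trials. The binomial likelihood contributes θ^6(1−θ)^8, so the posterior is Beta(5+6, 8.8+8) = Beta(11, 16.8).
For Beta(a, b) with a, b > 1 the mode is (a−1)/(a+b−2) = 10/25.8 ≈ 0.3876.

θ̂_MAP = 0.3876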